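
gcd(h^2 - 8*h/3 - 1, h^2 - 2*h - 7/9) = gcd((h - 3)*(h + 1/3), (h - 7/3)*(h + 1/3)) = h + 1/3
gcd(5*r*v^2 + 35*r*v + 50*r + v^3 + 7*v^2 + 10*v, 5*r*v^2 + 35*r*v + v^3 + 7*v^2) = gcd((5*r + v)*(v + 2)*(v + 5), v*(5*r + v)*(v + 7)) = 5*r + v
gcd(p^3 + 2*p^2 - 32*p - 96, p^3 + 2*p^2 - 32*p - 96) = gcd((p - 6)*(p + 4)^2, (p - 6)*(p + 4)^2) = p^3 + 2*p^2 - 32*p - 96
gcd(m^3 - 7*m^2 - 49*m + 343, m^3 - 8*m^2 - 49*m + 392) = m^2 - 49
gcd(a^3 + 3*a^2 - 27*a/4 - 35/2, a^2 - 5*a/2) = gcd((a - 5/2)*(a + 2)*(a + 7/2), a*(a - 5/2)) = a - 5/2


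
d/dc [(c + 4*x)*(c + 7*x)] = 2*c + 11*x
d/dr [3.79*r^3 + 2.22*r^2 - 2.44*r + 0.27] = 11.37*r^2 + 4.44*r - 2.44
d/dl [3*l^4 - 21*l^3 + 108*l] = 12*l^3 - 63*l^2 + 108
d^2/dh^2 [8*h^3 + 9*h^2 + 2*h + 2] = 48*h + 18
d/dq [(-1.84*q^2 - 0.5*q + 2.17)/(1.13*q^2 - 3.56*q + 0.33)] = (7.1154*q^2 - 6.1186*q + 7.5602)/(1.2769*q^4 - 8.0456*q^3 + 13.4194*q^2 - 2.3496*q + 0.1089)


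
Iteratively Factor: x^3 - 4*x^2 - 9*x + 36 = (x - 3)*(x^2 - x - 12) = (x - 4)*(x - 3)*(x + 3)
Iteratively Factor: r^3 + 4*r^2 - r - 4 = (r - 1)*(r^2 + 5*r + 4) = (r - 1)*(r + 4)*(r + 1)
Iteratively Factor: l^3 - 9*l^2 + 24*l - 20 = (l - 5)*(l^2 - 4*l + 4) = (l - 5)*(l - 2)*(l - 2)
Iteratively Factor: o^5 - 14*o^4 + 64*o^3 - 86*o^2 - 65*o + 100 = (o - 4)*(o^4 - 10*o^3 + 24*o^2 + 10*o - 25) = (o - 5)*(o - 4)*(o^3 - 5*o^2 - o + 5) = (o - 5)^2*(o - 4)*(o^2 - 1) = (o - 5)^2*(o - 4)*(o - 1)*(o + 1)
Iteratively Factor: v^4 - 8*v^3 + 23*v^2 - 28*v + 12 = (v - 3)*(v^3 - 5*v^2 + 8*v - 4) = (v - 3)*(v - 2)*(v^2 - 3*v + 2) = (v - 3)*(v - 2)^2*(v - 1)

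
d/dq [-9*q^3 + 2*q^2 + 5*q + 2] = -27*q^2 + 4*q + 5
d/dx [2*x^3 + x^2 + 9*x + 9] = 6*x^2 + 2*x + 9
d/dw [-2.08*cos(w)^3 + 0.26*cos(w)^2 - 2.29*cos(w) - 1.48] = (6.24*cos(w)^2 - 0.52*cos(w) + 2.29)*sin(w)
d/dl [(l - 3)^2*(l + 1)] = (l - 3)*(3*l - 1)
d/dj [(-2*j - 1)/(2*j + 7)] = -12/(2*j + 7)^2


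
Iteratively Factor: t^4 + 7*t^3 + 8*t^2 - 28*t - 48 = (t + 2)*(t^3 + 5*t^2 - 2*t - 24) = (t + 2)*(t + 3)*(t^2 + 2*t - 8) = (t - 2)*(t + 2)*(t + 3)*(t + 4)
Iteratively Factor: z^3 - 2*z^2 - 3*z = (z - 3)*(z^2 + z) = (z - 3)*(z + 1)*(z)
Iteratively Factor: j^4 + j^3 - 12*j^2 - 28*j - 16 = (j + 1)*(j^3 - 12*j - 16) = (j + 1)*(j + 2)*(j^2 - 2*j - 8) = (j + 1)*(j + 2)^2*(j - 4)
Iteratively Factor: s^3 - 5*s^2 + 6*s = (s - 3)*(s^2 - 2*s) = (s - 3)*(s - 2)*(s)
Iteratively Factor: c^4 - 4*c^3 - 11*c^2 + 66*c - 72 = (c - 3)*(c^3 - c^2 - 14*c + 24) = (c - 3)*(c + 4)*(c^2 - 5*c + 6) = (c - 3)*(c - 2)*(c + 4)*(c - 3)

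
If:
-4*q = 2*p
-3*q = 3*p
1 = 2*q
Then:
No Solution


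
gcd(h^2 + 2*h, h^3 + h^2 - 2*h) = h^2 + 2*h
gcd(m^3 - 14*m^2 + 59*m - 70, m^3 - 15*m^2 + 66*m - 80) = m^2 - 7*m + 10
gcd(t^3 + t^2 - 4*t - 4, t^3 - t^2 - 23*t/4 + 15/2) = t - 2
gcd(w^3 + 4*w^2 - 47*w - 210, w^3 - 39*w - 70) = w^2 - 2*w - 35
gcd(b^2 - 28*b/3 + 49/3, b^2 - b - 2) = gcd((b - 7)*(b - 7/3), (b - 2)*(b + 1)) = 1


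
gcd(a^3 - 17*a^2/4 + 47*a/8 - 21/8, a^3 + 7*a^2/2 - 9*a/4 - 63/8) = a - 3/2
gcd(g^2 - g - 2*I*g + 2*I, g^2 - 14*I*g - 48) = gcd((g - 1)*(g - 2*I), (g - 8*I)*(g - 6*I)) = 1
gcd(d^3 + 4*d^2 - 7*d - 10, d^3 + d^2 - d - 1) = d + 1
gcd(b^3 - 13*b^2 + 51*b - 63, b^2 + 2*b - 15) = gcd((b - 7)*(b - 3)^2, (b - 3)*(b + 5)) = b - 3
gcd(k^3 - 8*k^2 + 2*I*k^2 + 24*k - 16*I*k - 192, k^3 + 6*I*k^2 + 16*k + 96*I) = k^2 + 2*I*k + 24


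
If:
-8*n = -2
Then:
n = 1/4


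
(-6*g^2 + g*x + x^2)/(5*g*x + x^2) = (-6*g^2 + g*x + x^2)/(x*(5*g + x))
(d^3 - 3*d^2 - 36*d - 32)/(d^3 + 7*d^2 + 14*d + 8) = (d - 8)/(d + 2)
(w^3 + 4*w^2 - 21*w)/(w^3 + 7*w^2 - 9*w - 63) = w/(w + 3)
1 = 1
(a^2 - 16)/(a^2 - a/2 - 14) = 2*(a + 4)/(2*a + 7)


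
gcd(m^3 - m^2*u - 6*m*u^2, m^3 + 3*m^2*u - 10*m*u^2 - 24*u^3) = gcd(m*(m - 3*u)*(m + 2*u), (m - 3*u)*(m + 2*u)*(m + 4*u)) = -m^2 + m*u + 6*u^2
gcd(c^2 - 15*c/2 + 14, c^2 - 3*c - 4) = c - 4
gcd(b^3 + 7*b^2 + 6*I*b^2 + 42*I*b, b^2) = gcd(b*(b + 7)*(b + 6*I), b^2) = b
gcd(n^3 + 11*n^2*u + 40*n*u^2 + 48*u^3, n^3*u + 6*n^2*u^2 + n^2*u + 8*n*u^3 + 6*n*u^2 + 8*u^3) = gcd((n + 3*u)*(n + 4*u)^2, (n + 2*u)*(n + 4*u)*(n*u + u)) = n + 4*u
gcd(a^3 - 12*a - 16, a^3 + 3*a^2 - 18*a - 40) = a^2 - 2*a - 8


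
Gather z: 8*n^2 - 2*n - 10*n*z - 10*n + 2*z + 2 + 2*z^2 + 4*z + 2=8*n^2 - 12*n + 2*z^2 + z*(6 - 10*n) + 4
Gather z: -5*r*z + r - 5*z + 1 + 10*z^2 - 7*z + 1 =r + 10*z^2 + z*(-5*r - 12) + 2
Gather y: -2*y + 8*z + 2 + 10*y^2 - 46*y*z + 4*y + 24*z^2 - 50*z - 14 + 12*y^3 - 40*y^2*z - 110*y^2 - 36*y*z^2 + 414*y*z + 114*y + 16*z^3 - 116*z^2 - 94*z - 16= 12*y^3 + y^2*(-40*z - 100) + y*(-36*z^2 + 368*z + 116) + 16*z^3 - 92*z^2 - 136*z - 28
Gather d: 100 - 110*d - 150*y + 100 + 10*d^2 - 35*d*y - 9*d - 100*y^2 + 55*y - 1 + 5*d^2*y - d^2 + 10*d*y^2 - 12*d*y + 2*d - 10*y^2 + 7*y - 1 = d^2*(5*y + 9) + d*(10*y^2 - 47*y - 117) - 110*y^2 - 88*y + 198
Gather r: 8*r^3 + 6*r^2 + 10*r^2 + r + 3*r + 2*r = 8*r^3 + 16*r^2 + 6*r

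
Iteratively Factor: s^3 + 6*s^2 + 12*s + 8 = (s + 2)*(s^2 + 4*s + 4) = (s + 2)^2*(s + 2)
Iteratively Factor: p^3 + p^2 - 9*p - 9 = (p + 1)*(p^2 - 9) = (p + 1)*(p + 3)*(p - 3)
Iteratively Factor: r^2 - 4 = (r - 2)*(r + 2)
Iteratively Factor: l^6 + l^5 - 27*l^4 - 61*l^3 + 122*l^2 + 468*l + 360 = (l + 3)*(l^5 - 2*l^4 - 21*l^3 + 2*l^2 + 116*l + 120) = (l + 2)*(l + 3)*(l^4 - 4*l^3 - 13*l^2 + 28*l + 60) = (l - 5)*(l + 2)*(l + 3)*(l^3 + l^2 - 8*l - 12) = (l - 5)*(l + 2)^2*(l + 3)*(l^2 - l - 6) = (l - 5)*(l + 2)^3*(l + 3)*(l - 3)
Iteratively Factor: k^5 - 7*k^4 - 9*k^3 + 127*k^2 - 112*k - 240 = (k - 3)*(k^4 - 4*k^3 - 21*k^2 + 64*k + 80) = (k - 3)*(k + 4)*(k^3 - 8*k^2 + 11*k + 20) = (k - 3)*(k + 1)*(k + 4)*(k^2 - 9*k + 20) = (k - 5)*(k - 3)*(k + 1)*(k + 4)*(k - 4)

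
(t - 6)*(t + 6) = t^2 - 36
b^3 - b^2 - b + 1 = (b - 1)^2*(b + 1)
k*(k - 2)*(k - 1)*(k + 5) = k^4 + 2*k^3 - 13*k^2 + 10*k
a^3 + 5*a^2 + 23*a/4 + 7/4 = (a + 1/2)*(a + 1)*(a + 7/2)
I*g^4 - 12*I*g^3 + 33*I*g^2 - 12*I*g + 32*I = (g - 8)*(g - 4)*(g + I)*(I*g + 1)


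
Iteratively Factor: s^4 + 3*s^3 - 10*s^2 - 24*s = (s + 2)*(s^3 + s^2 - 12*s) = (s - 3)*(s + 2)*(s^2 + 4*s) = (s - 3)*(s + 2)*(s + 4)*(s)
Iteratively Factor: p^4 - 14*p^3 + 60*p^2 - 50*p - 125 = (p - 5)*(p^3 - 9*p^2 + 15*p + 25) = (p - 5)^2*(p^2 - 4*p - 5) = (p - 5)^3*(p + 1)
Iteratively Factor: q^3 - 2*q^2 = (q - 2)*(q^2) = q*(q - 2)*(q)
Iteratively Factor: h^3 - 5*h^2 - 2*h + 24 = (h - 4)*(h^2 - h - 6) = (h - 4)*(h + 2)*(h - 3)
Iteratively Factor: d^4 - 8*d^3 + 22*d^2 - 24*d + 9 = (d - 1)*(d^3 - 7*d^2 + 15*d - 9) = (d - 3)*(d - 1)*(d^2 - 4*d + 3) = (d - 3)*(d - 1)^2*(d - 3)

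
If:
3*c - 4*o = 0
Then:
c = 4*o/3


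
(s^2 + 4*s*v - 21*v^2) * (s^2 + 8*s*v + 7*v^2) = s^4 + 12*s^3*v + 18*s^2*v^2 - 140*s*v^3 - 147*v^4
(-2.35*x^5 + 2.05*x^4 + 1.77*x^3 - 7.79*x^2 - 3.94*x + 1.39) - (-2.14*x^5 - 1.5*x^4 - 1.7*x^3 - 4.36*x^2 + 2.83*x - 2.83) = -0.21*x^5 + 3.55*x^4 + 3.47*x^3 - 3.43*x^2 - 6.77*x + 4.22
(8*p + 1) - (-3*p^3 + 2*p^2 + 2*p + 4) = 3*p^3 - 2*p^2 + 6*p - 3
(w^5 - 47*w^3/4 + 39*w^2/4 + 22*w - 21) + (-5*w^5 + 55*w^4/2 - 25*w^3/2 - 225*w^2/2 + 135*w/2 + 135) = -4*w^5 + 55*w^4/2 - 97*w^3/4 - 411*w^2/4 + 179*w/2 + 114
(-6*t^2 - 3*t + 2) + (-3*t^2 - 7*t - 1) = -9*t^2 - 10*t + 1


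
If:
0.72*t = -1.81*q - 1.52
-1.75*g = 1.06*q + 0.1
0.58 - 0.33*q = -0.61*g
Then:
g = -0.53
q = 0.78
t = -4.07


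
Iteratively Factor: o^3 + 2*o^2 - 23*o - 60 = (o + 4)*(o^2 - 2*o - 15) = (o - 5)*(o + 4)*(o + 3)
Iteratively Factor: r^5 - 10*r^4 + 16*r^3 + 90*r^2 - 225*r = (r)*(r^4 - 10*r^3 + 16*r^2 + 90*r - 225) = r*(r - 3)*(r^3 - 7*r^2 - 5*r + 75) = r*(r - 3)*(r + 3)*(r^2 - 10*r + 25) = r*(r - 5)*(r - 3)*(r + 3)*(r - 5)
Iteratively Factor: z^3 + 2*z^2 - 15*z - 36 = (z + 3)*(z^2 - z - 12) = (z - 4)*(z + 3)*(z + 3)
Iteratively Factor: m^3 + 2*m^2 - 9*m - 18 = (m + 3)*(m^2 - m - 6) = (m - 3)*(m + 3)*(m + 2)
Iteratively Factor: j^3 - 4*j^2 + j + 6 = (j - 2)*(j^2 - 2*j - 3) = (j - 2)*(j + 1)*(j - 3)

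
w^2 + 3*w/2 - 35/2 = (w - 7/2)*(w + 5)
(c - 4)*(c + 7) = c^2 + 3*c - 28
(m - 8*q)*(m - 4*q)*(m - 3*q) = m^3 - 15*m^2*q + 68*m*q^2 - 96*q^3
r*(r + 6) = r^2 + 6*r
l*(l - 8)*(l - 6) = l^3 - 14*l^2 + 48*l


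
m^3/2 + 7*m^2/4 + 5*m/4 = m*(m/2 + 1/2)*(m + 5/2)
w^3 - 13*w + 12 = (w - 3)*(w - 1)*(w + 4)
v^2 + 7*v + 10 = (v + 2)*(v + 5)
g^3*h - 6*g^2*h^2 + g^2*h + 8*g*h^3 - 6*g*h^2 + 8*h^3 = (g - 4*h)*(g - 2*h)*(g*h + h)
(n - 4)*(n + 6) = n^2 + 2*n - 24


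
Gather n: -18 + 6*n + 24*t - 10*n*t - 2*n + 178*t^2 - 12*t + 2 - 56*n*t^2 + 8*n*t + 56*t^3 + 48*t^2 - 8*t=n*(-56*t^2 - 2*t + 4) + 56*t^3 + 226*t^2 + 4*t - 16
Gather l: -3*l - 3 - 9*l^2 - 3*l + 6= -9*l^2 - 6*l + 3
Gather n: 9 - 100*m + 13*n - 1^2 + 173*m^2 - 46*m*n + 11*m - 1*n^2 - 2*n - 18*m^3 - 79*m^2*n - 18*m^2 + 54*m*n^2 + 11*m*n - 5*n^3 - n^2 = -18*m^3 + 155*m^2 - 89*m - 5*n^3 + n^2*(54*m - 2) + n*(-79*m^2 - 35*m + 11) + 8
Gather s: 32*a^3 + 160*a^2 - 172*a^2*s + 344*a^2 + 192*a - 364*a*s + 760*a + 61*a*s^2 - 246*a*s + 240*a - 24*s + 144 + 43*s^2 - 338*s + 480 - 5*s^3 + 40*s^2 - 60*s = 32*a^3 + 504*a^2 + 1192*a - 5*s^3 + s^2*(61*a + 83) + s*(-172*a^2 - 610*a - 422) + 624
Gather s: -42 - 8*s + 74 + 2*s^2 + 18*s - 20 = 2*s^2 + 10*s + 12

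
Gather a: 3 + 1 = 4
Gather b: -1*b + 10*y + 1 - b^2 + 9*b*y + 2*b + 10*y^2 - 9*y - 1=-b^2 + b*(9*y + 1) + 10*y^2 + y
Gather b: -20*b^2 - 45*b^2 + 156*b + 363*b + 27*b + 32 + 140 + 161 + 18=-65*b^2 + 546*b + 351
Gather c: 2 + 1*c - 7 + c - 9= 2*c - 14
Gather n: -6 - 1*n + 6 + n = 0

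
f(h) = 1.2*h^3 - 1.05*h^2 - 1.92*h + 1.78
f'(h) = 3.6*h^2 - 2.1*h - 1.92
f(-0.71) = 2.18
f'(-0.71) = 1.39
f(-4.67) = -134.37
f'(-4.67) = 86.40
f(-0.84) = 1.94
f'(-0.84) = 2.38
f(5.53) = 161.99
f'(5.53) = 96.56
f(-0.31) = 2.24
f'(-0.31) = -0.92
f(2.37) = 7.31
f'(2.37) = 13.32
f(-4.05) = -87.38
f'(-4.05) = 65.63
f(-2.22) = -12.26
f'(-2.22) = 20.48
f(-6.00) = -283.70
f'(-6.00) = 140.28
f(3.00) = 18.97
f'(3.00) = 24.18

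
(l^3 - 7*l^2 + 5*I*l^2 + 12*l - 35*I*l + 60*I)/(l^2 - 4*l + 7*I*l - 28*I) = (l^2 + l*(-3 + 5*I) - 15*I)/(l + 7*I)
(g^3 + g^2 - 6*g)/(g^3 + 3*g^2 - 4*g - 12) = g/(g + 2)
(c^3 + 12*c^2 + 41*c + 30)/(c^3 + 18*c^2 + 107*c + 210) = (c + 1)/(c + 7)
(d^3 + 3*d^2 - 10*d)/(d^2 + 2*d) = (d^2 + 3*d - 10)/(d + 2)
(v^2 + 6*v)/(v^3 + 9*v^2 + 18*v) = 1/(v + 3)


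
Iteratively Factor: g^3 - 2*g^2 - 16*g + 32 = (g - 2)*(g^2 - 16) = (g - 4)*(g - 2)*(g + 4)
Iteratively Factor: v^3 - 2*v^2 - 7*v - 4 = (v + 1)*(v^2 - 3*v - 4) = (v - 4)*(v + 1)*(v + 1)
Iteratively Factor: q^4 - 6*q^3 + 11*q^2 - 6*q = (q - 3)*(q^3 - 3*q^2 + 2*q) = (q - 3)*(q - 1)*(q^2 - 2*q) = q*(q - 3)*(q - 1)*(q - 2)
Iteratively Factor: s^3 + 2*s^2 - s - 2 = (s + 1)*(s^2 + s - 2) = (s + 1)*(s + 2)*(s - 1)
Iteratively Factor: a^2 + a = (a)*(a + 1)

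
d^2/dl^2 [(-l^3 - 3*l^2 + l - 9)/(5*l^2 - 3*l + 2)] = 2*(-19*l^3 - 567*l^2 + 363*l + 3)/(125*l^6 - 225*l^5 + 285*l^4 - 207*l^3 + 114*l^2 - 36*l + 8)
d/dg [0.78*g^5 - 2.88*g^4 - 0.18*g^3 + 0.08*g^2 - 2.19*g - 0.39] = 3.9*g^4 - 11.52*g^3 - 0.54*g^2 + 0.16*g - 2.19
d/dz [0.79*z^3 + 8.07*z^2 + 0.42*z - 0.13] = 2.37*z^2 + 16.14*z + 0.42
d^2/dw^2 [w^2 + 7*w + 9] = 2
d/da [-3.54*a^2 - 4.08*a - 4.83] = -7.08*a - 4.08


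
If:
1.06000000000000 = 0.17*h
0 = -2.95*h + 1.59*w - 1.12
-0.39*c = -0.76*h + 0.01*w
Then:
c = 11.84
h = 6.24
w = 12.27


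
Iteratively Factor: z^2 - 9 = (z - 3)*(z + 3)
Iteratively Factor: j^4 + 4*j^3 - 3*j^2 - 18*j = (j)*(j^3 + 4*j^2 - 3*j - 18) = j*(j + 3)*(j^2 + j - 6) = j*(j - 2)*(j + 3)*(j + 3)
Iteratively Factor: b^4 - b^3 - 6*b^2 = (b + 2)*(b^3 - 3*b^2) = b*(b + 2)*(b^2 - 3*b) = b*(b - 3)*(b + 2)*(b)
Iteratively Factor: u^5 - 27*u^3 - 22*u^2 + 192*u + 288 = (u + 3)*(u^4 - 3*u^3 - 18*u^2 + 32*u + 96) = (u - 4)*(u + 3)*(u^3 + u^2 - 14*u - 24) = (u - 4)*(u + 2)*(u + 3)*(u^2 - u - 12) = (u - 4)^2*(u + 2)*(u + 3)*(u + 3)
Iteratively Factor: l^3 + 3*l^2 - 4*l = (l - 1)*(l^2 + 4*l) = (l - 1)*(l + 4)*(l)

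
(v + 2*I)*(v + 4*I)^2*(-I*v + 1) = -I*v^4 + 11*v^3 + 42*I*v^2 - 64*v - 32*I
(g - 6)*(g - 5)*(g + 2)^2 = g^4 - 7*g^3 - 10*g^2 + 76*g + 120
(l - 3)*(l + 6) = l^2 + 3*l - 18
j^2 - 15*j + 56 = (j - 8)*(j - 7)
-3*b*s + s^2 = s*(-3*b + s)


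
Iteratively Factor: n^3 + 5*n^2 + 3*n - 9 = (n - 1)*(n^2 + 6*n + 9) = (n - 1)*(n + 3)*(n + 3)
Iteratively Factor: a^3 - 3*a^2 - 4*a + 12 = (a - 2)*(a^2 - a - 6) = (a - 3)*(a - 2)*(a + 2)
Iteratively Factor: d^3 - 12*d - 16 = (d + 2)*(d^2 - 2*d - 8) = (d + 2)^2*(d - 4)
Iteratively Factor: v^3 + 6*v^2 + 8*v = (v + 2)*(v^2 + 4*v) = v*(v + 2)*(v + 4)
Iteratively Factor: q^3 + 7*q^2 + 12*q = (q + 3)*(q^2 + 4*q) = (q + 3)*(q + 4)*(q)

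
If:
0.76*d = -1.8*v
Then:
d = -2.36842105263158*v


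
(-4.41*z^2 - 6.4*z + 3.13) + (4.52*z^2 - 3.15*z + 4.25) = 0.109999999999999*z^2 - 9.55*z + 7.38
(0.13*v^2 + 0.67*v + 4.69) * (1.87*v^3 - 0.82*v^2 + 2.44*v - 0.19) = 0.2431*v^5 + 1.1463*v^4 + 8.5381*v^3 - 2.2357*v^2 + 11.3163*v - 0.8911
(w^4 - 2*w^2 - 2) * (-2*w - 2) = -2*w^5 - 2*w^4 + 4*w^3 + 4*w^2 + 4*w + 4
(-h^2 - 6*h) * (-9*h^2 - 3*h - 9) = 9*h^4 + 57*h^3 + 27*h^2 + 54*h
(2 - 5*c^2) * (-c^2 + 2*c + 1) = 5*c^4 - 10*c^3 - 7*c^2 + 4*c + 2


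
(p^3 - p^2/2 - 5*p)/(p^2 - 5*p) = (p^2 - p/2 - 5)/(p - 5)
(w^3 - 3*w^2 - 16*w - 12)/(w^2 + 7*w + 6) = (w^2 - 4*w - 12)/(w + 6)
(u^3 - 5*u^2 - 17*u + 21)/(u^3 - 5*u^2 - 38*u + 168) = (u^2 + 2*u - 3)/(u^2 + 2*u - 24)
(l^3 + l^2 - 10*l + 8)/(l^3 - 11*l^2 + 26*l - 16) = (l + 4)/(l - 8)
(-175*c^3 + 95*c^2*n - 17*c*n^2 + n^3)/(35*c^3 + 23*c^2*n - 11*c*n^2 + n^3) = (-5*c + n)/(c + n)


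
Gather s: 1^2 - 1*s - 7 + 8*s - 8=7*s - 14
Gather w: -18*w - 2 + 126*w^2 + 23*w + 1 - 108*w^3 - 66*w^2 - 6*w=-108*w^3 + 60*w^2 - w - 1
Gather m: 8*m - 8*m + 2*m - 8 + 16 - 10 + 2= 2*m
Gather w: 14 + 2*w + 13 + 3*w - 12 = 5*w + 15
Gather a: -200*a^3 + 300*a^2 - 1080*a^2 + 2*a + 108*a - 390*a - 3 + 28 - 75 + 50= -200*a^3 - 780*a^2 - 280*a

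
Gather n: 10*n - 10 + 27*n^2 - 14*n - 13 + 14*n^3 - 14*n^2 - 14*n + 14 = 14*n^3 + 13*n^2 - 18*n - 9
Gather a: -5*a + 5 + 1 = 6 - 5*a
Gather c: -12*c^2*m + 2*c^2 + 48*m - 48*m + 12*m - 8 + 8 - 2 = c^2*(2 - 12*m) + 12*m - 2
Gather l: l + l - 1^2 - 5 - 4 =2*l - 10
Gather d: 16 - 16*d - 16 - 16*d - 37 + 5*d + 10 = -27*d - 27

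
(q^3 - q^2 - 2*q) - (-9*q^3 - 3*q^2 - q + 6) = 10*q^3 + 2*q^2 - q - 6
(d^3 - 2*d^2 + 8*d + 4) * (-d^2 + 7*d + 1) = -d^5 + 9*d^4 - 21*d^3 + 50*d^2 + 36*d + 4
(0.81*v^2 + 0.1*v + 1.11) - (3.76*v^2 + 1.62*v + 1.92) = -2.95*v^2 - 1.52*v - 0.81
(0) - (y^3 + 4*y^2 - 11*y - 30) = -y^3 - 4*y^2 + 11*y + 30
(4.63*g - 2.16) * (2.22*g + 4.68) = 10.2786*g^2 + 16.8732*g - 10.1088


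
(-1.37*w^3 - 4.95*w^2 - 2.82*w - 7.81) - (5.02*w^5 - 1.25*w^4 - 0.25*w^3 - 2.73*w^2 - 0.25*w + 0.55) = -5.02*w^5 + 1.25*w^4 - 1.12*w^3 - 2.22*w^2 - 2.57*w - 8.36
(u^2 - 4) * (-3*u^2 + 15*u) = -3*u^4 + 15*u^3 + 12*u^2 - 60*u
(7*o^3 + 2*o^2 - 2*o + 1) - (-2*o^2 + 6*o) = 7*o^3 + 4*o^2 - 8*o + 1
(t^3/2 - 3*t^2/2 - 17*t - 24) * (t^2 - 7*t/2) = t^5/2 - 13*t^4/4 - 47*t^3/4 + 71*t^2/2 + 84*t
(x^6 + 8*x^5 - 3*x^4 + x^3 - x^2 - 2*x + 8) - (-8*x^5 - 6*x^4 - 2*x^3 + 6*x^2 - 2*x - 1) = x^6 + 16*x^5 + 3*x^4 + 3*x^3 - 7*x^2 + 9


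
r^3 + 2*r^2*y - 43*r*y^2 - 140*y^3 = (r - 7*y)*(r + 4*y)*(r + 5*y)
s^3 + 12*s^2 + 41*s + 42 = (s + 2)*(s + 3)*(s + 7)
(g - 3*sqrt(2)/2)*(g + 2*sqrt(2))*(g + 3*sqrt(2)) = g^3 + 7*sqrt(2)*g^2/2 - 3*g - 18*sqrt(2)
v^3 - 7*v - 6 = (v - 3)*(v + 1)*(v + 2)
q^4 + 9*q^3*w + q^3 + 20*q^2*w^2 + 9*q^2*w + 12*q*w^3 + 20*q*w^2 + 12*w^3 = (q + 1)*(q + w)*(q + 2*w)*(q + 6*w)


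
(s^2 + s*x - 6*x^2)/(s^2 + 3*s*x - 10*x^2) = (s + 3*x)/(s + 5*x)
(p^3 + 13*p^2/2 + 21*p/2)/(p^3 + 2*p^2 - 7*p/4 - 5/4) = 2*p*(2*p^2 + 13*p + 21)/(4*p^3 + 8*p^2 - 7*p - 5)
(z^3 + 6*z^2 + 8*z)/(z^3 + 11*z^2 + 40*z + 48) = z*(z + 2)/(z^2 + 7*z + 12)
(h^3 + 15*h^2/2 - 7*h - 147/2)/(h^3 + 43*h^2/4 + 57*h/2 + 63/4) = 2*(2*h^2 + h - 21)/(4*h^2 + 15*h + 9)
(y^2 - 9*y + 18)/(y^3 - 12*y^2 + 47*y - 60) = (y - 6)/(y^2 - 9*y + 20)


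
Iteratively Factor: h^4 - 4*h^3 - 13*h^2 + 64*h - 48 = (h - 1)*(h^3 - 3*h^2 - 16*h + 48) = (h - 1)*(h + 4)*(h^2 - 7*h + 12) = (h - 3)*(h - 1)*(h + 4)*(h - 4)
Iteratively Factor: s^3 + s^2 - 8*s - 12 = (s + 2)*(s^2 - s - 6) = (s + 2)^2*(s - 3)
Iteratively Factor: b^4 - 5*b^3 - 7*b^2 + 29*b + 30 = (b + 1)*(b^3 - 6*b^2 - b + 30) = (b - 5)*(b + 1)*(b^2 - b - 6) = (b - 5)*(b + 1)*(b + 2)*(b - 3)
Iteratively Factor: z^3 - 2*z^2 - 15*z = (z + 3)*(z^2 - 5*z) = z*(z + 3)*(z - 5)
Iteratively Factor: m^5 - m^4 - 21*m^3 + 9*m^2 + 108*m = (m)*(m^4 - m^3 - 21*m^2 + 9*m + 108) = m*(m + 3)*(m^3 - 4*m^2 - 9*m + 36) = m*(m - 3)*(m + 3)*(m^2 - m - 12) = m*(m - 4)*(m - 3)*(m + 3)*(m + 3)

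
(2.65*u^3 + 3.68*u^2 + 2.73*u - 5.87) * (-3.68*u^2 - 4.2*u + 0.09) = -9.752*u^5 - 24.6724*u^4 - 25.2639*u^3 + 10.4668*u^2 + 24.8997*u - 0.5283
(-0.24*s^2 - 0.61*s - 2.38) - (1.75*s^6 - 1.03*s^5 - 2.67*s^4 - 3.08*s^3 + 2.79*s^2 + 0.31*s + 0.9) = -1.75*s^6 + 1.03*s^5 + 2.67*s^4 + 3.08*s^3 - 3.03*s^2 - 0.92*s - 3.28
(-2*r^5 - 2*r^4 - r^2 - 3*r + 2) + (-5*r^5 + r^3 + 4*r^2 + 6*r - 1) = -7*r^5 - 2*r^4 + r^3 + 3*r^2 + 3*r + 1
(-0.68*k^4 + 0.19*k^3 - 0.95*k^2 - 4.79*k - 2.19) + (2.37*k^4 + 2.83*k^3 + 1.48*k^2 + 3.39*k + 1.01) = 1.69*k^4 + 3.02*k^3 + 0.53*k^2 - 1.4*k - 1.18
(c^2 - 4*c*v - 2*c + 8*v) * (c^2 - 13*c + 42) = c^4 - 4*c^3*v - 15*c^3 + 60*c^2*v + 68*c^2 - 272*c*v - 84*c + 336*v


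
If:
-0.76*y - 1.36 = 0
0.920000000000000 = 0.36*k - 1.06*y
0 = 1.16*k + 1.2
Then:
No Solution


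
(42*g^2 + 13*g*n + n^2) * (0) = 0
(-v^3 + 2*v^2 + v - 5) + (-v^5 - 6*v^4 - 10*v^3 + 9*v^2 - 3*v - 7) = -v^5 - 6*v^4 - 11*v^3 + 11*v^2 - 2*v - 12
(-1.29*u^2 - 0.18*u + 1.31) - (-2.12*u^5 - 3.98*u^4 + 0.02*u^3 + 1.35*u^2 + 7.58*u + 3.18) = 2.12*u^5 + 3.98*u^4 - 0.02*u^3 - 2.64*u^2 - 7.76*u - 1.87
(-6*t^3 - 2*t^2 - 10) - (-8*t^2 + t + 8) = -6*t^3 + 6*t^2 - t - 18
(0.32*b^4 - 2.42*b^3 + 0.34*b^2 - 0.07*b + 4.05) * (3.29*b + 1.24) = 1.0528*b^5 - 7.565*b^4 - 1.8822*b^3 + 0.1913*b^2 + 13.2377*b + 5.022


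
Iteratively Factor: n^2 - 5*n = (n - 5)*(n)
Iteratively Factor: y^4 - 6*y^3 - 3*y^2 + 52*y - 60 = (y + 3)*(y^3 - 9*y^2 + 24*y - 20) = (y - 2)*(y + 3)*(y^2 - 7*y + 10) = (y - 5)*(y - 2)*(y + 3)*(y - 2)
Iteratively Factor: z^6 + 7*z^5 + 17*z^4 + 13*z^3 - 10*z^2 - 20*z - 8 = (z + 1)*(z^5 + 6*z^4 + 11*z^3 + 2*z^2 - 12*z - 8) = (z + 1)*(z + 2)*(z^4 + 4*z^3 + 3*z^2 - 4*z - 4) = (z - 1)*(z + 1)*(z + 2)*(z^3 + 5*z^2 + 8*z + 4) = (z - 1)*(z + 1)*(z + 2)^2*(z^2 + 3*z + 2) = (z - 1)*(z + 1)*(z + 2)^3*(z + 1)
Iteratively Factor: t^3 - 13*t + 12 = (t + 4)*(t^2 - 4*t + 3) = (t - 3)*(t + 4)*(t - 1)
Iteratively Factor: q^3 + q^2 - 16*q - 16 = (q - 4)*(q^2 + 5*q + 4) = (q - 4)*(q + 1)*(q + 4)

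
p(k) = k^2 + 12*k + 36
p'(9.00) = 30.00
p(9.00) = 225.00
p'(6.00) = 24.00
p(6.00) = 144.00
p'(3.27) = 18.54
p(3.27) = 85.93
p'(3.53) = 19.06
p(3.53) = 90.82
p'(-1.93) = 8.14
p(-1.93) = 16.56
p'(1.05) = 14.10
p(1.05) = 49.70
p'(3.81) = 19.62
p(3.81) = 96.24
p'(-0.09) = 11.82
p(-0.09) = 34.93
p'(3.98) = 19.96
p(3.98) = 99.60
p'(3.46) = 18.92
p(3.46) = 89.49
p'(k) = 2*k + 12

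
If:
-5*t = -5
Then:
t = 1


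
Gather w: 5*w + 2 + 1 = 5*w + 3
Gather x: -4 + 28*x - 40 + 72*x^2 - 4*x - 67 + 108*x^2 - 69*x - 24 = 180*x^2 - 45*x - 135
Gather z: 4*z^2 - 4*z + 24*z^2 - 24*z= 28*z^2 - 28*z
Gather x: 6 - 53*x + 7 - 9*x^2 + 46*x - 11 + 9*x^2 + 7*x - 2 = 0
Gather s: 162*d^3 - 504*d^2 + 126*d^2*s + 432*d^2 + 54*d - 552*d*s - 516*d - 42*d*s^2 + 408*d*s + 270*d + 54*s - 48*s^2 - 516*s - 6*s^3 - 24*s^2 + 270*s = 162*d^3 - 72*d^2 - 192*d - 6*s^3 + s^2*(-42*d - 72) + s*(126*d^2 - 144*d - 192)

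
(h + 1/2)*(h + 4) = h^2 + 9*h/2 + 2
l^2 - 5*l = l*(l - 5)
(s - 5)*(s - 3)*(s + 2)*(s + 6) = s^4 - 37*s^2 + 24*s + 180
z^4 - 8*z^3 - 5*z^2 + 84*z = z*(z - 7)*(z - 4)*(z + 3)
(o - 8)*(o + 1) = o^2 - 7*o - 8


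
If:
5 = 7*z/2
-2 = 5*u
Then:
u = -2/5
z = 10/7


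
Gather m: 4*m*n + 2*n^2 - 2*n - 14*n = 4*m*n + 2*n^2 - 16*n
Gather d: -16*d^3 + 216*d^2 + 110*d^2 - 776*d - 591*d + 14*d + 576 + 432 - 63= -16*d^3 + 326*d^2 - 1353*d + 945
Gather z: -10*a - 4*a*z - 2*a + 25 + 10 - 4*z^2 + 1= -4*a*z - 12*a - 4*z^2 + 36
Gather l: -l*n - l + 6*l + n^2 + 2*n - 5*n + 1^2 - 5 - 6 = l*(5 - n) + n^2 - 3*n - 10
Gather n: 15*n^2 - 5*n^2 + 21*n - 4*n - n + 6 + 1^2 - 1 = 10*n^2 + 16*n + 6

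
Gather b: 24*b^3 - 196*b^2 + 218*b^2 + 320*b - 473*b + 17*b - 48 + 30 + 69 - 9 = 24*b^3 + 22*b^2 - 136*b + 42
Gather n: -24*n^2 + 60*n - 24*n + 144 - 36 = -24*n^2 + 36*n + 108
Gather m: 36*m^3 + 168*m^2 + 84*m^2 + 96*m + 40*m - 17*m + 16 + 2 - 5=36*m^3 + 252*m^2 + 119*m + 13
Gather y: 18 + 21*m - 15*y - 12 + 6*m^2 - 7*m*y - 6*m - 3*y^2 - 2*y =6*m^2 + 15*m - 3*y^2 + y*(-7*m - 17) + 6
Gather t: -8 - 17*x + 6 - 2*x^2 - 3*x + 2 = -2*x^2 - 20*x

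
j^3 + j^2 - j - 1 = (j - 1)*(j + 1)^2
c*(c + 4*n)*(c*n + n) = c^3*n + 4*c^2*n^2 + c^2*n + 4*c*n^2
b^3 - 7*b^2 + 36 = (b - 6)*(b - 3)*(b + 2)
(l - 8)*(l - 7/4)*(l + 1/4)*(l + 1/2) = l^4 - 9*l^3 + 109*l^2/16 + 297*l/32 + 7/4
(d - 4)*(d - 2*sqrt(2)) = d^2 - 4*d - 2*sqrt(2)*d + 8*sqrt(2)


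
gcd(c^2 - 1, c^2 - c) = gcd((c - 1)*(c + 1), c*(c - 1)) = c - 1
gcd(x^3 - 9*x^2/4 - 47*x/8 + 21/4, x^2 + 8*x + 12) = x + 2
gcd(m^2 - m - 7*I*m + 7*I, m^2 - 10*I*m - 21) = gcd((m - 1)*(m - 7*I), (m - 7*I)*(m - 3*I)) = m - 7*I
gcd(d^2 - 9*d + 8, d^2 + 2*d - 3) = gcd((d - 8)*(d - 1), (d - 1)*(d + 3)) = d - 1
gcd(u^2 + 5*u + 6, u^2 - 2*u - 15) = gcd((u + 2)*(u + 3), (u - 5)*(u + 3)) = u + 3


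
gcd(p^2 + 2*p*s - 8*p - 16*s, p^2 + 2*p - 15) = 1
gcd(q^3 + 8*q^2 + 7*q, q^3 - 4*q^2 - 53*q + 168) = q + 7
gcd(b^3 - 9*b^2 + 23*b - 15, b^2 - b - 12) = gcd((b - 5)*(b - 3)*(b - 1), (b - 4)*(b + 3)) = 1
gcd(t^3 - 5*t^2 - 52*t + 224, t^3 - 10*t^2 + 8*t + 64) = t^2 - 12*t + 32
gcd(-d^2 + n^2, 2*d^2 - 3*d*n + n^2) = d - n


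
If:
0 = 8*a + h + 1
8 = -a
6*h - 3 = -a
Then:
No Solution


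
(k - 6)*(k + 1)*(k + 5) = k^3 - 31*k - 30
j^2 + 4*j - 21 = (j - 3)*(j + 7)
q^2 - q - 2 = (q - 2)*(q + 1)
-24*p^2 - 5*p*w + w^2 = (-8*p + w)*(3*p + w)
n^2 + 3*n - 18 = (n - 3)*(n + 6)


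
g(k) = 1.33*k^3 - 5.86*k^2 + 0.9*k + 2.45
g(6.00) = 84.17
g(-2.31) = -47.29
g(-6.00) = -501.19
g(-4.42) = -230.86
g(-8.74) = -1340.99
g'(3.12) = 3.17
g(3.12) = -11.39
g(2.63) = -11.52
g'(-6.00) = 214.86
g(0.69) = 0.72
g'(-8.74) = 408.12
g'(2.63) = -2.33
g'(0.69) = -5.29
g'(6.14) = 79.36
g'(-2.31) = 49.26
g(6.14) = 94.92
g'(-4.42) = 130.65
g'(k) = 3.99*k^2 - 11.72*k + 0.9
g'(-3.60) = 94.80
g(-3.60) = -138.79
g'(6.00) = 74.22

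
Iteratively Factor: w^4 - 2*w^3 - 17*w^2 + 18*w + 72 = (w + 2)*(w^3 - 4*w^2 - 9*w + 36) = (w - 4)*(w + 2)*(w^2 - 9) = (w - 4)*(w - 3)*(w + 2)*(w + 3)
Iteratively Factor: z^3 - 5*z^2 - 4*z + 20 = (z - 2)*(z^2 - 3*z - 10) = (z - 2)*(z + 2)*(z - 5)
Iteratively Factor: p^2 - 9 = (p - 3)*(p + 3)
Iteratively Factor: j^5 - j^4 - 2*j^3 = (j)*(j^4 - j^3 - 2*j^2) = j^2*(j^3 - j^2 - 2*j) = j^2*(j + 1)*(j^2 - 2*j) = j^3*(j + 1)*(j - 2)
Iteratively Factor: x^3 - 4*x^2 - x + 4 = (x + 1)*(x^2 - 5*x + 4) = (x - 1)*(x + 1)*(x - 4)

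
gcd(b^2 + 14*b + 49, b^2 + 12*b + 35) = b + 7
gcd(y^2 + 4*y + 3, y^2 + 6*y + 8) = 1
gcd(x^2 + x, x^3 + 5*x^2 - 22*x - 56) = 1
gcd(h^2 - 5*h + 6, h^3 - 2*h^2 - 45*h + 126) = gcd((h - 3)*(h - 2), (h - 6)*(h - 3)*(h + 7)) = h - 3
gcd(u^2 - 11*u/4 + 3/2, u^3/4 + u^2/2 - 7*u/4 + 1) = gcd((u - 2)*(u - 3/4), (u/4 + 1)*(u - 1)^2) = 1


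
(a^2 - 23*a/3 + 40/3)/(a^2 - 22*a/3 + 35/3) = (3*a - 8)/(3*a - 7)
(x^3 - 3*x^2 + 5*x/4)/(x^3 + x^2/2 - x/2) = (x - 5/2)/(x + 1)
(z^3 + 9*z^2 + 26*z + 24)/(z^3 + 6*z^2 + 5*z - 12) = (z + 2)/(z - 1)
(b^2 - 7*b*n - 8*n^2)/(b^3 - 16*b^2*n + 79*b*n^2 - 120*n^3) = (b + n)/(b^2 - 8*b*n + 15*n^2)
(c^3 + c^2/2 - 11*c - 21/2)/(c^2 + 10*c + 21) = (2*c^2 - 5*c - 7)/(2*(c + 7))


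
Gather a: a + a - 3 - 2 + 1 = 2*a - 4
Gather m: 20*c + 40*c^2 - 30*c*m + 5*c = 40*c^2 - 30*c*m + 25*c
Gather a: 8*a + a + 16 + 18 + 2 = 9*a + 36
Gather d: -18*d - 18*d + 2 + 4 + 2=8 - 36*d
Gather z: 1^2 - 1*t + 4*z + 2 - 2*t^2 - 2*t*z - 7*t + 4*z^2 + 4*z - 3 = -2*t^2 - 8*t + 4*z^2 + z*(8 - 2*t)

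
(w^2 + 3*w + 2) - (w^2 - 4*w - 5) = 7*w + 7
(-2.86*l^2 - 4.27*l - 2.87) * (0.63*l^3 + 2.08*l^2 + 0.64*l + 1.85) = -1.8018*l^5 - 8.6389*l^4 - 12.5201*l^3 - 13.9934*l^2 - 9.7363*l - 5.3095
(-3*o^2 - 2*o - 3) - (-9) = -3*o^2 - 2*o + 6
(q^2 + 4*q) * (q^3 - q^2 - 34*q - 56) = q^5 + 3*q^4 - 38*q^3 - 192*q^2 - 224*q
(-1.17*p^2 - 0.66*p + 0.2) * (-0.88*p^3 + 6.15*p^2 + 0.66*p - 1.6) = 1.0296*p^5 - 6.6147*p^4 - 5.0072*p^3 + 2.6664*p^2 + 1.188*p - 0.32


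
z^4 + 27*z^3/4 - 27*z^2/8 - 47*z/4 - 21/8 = (z - 3/2)*(z + 1/4)*(z + 1)*(z + 7)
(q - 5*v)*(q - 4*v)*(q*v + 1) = q^3*v - 9*q^2*v^2 + q^2 + 20*q*v^3 - 9*q*v + 20*v^2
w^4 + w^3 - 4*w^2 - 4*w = w*(w - 2)*(w + 1)*(w + 2)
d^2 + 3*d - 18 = (d - 3)*(d + 6)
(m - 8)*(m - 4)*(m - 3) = m^3 - 15*m^2 + 68*m - 96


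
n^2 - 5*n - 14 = (n - 7)*(n + 2)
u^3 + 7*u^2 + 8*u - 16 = (u - 1)*(u + 4)^2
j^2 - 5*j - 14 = (j - 7)*(j + 2)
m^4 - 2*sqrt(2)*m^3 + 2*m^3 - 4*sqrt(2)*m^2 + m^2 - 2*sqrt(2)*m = m*(m + 1)^2*(m - 2*sqrt(2))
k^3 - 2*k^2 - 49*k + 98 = (k - 7)*(k - 2)*(k + 7)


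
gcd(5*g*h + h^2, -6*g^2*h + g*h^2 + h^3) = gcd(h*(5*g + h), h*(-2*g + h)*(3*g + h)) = h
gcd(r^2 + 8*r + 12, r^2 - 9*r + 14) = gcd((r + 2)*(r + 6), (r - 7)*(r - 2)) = 1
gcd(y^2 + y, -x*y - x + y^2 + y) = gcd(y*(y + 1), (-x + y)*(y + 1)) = y + 1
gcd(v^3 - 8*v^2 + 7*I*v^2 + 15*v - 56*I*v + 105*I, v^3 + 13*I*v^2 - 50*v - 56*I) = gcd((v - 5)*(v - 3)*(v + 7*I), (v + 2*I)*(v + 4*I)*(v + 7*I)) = v + 7*I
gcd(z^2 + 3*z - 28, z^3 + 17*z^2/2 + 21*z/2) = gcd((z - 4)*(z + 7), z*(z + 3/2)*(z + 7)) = z + 7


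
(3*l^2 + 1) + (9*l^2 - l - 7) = 12*l^2 - l - 6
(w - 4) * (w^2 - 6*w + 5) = w^3 - 10*w^2 + 29*w - 20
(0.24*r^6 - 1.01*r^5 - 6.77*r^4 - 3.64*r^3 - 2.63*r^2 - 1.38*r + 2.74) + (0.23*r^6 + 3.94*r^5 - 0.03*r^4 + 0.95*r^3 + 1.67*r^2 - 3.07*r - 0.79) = 0.47*r^6 + 2.93*r^5 - 6.8*r^4 - 2.69*r^3 - 0.96*r^2 - 4.45*r + 1.95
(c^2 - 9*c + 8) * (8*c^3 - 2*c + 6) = 8*c^5 - 72*c^4 + 62*c^3 + 24*c^2 - 70*c + 48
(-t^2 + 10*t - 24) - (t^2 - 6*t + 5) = -2*t^2 + 16*t - 29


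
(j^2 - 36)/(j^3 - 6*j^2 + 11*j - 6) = (j^2 - 36)/(j^3 - 6*j^2 + 11*j - 6)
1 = 1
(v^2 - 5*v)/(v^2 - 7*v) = (v - 5)/(v - 7)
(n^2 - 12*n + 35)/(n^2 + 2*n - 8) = (n^2 - 12*n + 35)/(n^2 + 2*n - 8)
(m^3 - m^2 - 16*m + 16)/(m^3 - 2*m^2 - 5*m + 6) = (m^2 - 16)/(m^2 - m - 6)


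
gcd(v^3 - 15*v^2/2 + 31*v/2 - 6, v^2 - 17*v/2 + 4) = v - 1/2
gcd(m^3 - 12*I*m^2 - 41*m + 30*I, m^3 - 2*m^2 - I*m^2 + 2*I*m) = m - I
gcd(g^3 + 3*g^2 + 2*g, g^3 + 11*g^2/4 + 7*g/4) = g^2 + g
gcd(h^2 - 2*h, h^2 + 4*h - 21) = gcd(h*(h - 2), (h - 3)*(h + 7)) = 1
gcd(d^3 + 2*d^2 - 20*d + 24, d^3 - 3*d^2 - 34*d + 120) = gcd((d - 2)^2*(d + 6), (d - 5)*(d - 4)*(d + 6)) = d + 6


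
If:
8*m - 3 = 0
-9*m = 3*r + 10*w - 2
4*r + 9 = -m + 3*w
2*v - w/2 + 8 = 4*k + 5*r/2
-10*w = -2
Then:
No Solution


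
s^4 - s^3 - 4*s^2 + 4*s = s*(s - 2)*(s - 1)*(s + 2)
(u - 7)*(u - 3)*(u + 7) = u^3 - 3*u^2 - 49*u + 147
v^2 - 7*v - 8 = (v - 8)*(v + 1)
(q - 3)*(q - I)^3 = q^4 - 3*q^3 - 3*I*q^3 - 3*q^2 + 9*I*q^2 + 9*q + I*q - 3*I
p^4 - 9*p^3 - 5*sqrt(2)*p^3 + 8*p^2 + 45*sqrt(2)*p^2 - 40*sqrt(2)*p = p*(p - 8)*(p - 1)*(p - 5*sqrt(2))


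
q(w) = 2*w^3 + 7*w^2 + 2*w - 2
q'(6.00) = 302.00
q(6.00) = 694.00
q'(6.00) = 302.00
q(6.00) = 694.00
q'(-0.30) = -1.66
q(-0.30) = -2.02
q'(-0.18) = -0.33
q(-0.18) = -2.14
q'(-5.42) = 102.38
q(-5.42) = -125.65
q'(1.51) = 36.82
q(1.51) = 23.87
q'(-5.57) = 110.17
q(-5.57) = -141.58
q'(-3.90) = 38.66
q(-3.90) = -21.97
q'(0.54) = 11.31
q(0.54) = 1.44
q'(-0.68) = -4.75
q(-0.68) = -0.75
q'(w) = 6*w^2 + 14*w + 2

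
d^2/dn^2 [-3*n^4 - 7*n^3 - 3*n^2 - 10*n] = -36*n^2 - 42*n - 6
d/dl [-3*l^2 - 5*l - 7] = -6*l - 5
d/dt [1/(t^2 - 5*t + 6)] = (5 - 2*t)/(t^2 - 5*t + 6)^2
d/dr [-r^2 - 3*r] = -2*r - 3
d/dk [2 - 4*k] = -4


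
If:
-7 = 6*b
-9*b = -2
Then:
No Solution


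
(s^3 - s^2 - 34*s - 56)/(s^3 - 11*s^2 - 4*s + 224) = (s + 2)/(s - 8)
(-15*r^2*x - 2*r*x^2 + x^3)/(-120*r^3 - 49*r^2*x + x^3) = x*(-5*r + x)/(-40*r^2 - 3*r*x + x^2)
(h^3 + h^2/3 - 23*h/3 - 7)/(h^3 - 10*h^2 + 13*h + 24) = (h + 7/3)/(h - 8)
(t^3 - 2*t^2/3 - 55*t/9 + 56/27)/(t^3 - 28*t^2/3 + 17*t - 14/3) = (t^2 - t/3 - 56/9)/(t^2 - 9*t + 14)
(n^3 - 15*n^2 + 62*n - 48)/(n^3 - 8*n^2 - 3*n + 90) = (n^2 - 9*n + 8)/(n^2 - 2*n - 15)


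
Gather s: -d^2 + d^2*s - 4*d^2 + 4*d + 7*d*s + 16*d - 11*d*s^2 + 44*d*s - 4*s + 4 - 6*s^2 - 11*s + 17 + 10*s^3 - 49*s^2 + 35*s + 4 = -5*d^2 + 20*d + 10*s^3 + s^2*(-11*d - 55) + s*(d^2 + 51*d + 20) + 25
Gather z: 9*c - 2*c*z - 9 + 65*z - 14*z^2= 9*c - 14*z^2 + z*(65 - 2*c) - 9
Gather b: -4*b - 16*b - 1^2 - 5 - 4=-20*b - 10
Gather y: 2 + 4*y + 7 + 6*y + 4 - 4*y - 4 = 6*y + 9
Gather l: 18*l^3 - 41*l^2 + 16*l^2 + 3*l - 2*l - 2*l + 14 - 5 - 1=18*l^3 - 25*l^2 - l + 8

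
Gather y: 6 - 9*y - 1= 5 - 9*y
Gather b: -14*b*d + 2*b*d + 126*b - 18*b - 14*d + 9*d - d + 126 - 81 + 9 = b*(108 - 12*d) - 6*d + 54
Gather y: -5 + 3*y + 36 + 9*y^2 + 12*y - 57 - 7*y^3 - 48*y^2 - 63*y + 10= -7*y^3 - 39*y^2 - 48*y - 16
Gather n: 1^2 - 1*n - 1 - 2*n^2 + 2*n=-2*n^2 + n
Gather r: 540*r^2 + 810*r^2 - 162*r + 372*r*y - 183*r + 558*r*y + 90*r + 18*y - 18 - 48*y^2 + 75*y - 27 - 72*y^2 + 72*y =1350*r^2 + r*(930*y - 255) - 120*y^2 + 165*y - 45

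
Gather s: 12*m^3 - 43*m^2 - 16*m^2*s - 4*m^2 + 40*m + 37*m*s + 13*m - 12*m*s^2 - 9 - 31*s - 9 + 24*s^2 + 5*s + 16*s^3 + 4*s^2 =12*m^3 - 47*m^2 + 53*m + 16*s^3 + s^2*(28 - 12*m) + s*(-16*m^2 + 37*m - 26) - 18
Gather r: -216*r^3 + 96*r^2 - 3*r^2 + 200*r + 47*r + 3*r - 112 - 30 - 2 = -216*r^3 + 93*r^2 + 250*r - 144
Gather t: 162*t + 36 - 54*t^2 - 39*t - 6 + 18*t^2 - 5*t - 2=-36*t^2 + 118*t + 28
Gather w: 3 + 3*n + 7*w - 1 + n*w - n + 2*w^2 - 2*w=2*n + 2*w^2 + w*(n + 5) + 2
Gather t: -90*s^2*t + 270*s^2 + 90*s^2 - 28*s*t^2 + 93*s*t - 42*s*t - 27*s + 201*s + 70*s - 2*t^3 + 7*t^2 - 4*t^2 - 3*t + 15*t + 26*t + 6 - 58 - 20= 360*s^2 + 244*s - 2*t^3 + t^2*(3 - 28*s) + t*(-90*s^2 + 51*s + 38) - 72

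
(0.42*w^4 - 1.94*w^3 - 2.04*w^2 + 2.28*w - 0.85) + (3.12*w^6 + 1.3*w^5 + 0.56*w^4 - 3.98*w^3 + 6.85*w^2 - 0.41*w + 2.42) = 3.12*w^6 + 1.3*w^5 + 0.98*w^4 - 5.92*w^3 + 4.81*w^2 + 1.87*w + 1.57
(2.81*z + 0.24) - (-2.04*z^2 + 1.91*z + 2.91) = 2.04*z^2 + 0.9*z - 2.67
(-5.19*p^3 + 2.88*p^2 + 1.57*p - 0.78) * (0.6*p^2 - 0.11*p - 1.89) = -3.114*p^5 + 2.2989*p^4 + 10.4343*p^3 - 6.0839*p^2 - 2.8815*p + 1.4742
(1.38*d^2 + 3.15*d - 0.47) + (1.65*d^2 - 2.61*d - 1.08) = 3.03*d^2 + 0.54*d - 1.55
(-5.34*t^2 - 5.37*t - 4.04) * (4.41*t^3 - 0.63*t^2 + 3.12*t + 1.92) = -23.5494*t^5 - 20.3175*t^4 - 31.0941*t^3 - 24.462*t^2 - 22.9152*t - 7.7568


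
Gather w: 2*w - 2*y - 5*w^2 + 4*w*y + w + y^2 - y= -5*w^2 + w*(4*y + 3) + y^2 - 3*y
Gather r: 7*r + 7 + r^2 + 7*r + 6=r^2 + 14*r + 13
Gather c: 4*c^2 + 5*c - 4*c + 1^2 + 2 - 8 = 4*c^2 + c - 5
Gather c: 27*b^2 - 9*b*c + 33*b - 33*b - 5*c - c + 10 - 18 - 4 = 27*b^2 + c*(-9*b - 6) - 12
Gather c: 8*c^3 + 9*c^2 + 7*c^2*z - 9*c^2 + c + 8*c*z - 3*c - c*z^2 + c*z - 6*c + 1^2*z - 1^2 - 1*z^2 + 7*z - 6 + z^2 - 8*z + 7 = 8*c^3 + 7*c^2*z + c*(-z^2 + 9*z - 8)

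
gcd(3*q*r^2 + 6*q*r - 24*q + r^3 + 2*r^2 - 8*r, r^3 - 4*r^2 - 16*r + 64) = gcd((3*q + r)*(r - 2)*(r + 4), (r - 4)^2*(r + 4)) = r + 4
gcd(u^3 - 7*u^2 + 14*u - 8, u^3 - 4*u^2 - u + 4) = u^2 - 5*u + 4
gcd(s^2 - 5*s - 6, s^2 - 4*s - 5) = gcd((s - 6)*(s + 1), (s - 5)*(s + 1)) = s + 1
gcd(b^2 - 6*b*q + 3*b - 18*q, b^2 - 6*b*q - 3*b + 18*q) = -b + 6*q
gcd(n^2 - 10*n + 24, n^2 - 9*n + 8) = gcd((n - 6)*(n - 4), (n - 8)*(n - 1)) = 1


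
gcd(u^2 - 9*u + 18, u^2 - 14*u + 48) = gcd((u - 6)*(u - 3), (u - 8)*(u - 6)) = u - 6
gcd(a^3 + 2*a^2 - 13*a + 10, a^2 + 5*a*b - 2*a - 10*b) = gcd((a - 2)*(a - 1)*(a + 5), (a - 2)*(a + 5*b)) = a - 2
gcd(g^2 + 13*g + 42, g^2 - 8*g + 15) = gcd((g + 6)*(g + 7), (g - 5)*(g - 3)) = 1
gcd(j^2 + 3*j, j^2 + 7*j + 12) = j + 3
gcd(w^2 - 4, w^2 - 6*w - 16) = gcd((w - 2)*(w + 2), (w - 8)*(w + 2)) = w + 2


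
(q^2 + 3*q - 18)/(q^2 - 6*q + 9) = (q + 6)/(q - 3)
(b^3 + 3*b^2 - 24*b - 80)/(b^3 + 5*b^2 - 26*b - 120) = (b + 4)/(b + 6)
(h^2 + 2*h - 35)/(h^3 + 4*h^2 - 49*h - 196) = (h - 5)/(h^2 - 3*h - 28)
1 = 1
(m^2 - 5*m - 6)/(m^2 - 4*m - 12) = (m + 1)/(m + 2)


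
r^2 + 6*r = r*(r + 6)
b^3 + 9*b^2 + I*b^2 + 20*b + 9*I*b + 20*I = (b + 4)*(b + 5)*(b + I)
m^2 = m^2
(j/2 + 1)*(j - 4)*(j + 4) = j^3/2 + j^2 - 8*j - 16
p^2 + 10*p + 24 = (p + 4)*(p + 6)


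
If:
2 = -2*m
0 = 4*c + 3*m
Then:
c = 3/4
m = -1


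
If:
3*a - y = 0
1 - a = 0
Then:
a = 1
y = 3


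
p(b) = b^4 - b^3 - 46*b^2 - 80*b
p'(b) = 4*b^3 - 3*b^2 - 92*b - 80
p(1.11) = -145.33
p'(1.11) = -180.35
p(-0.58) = 31.23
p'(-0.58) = -28.43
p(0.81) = -95.08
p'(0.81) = -154.36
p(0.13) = -11.18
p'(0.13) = -92.00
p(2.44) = -448.15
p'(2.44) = -264.23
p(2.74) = -528.76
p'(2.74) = -272.32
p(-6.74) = 819.38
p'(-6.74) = -820.93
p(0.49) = -50.30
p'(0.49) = -125.33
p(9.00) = 1386.00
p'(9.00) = 1765.00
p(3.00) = -600.00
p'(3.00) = -275.00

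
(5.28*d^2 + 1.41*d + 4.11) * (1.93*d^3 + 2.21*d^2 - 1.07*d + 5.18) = 10.1904*d^5 + 14.3901*d^4 + 5.3988*d^3 + 34.9248*d^2 + 2.9061*d + 21.2898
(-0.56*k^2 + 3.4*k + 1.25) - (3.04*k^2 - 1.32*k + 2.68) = -3.6*k^2 + 4.72*k - 1.43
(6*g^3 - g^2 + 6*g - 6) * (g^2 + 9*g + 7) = 6*g^5 + 53*g^4 + 39*g^3 + 41*g^2 - 12*g - 42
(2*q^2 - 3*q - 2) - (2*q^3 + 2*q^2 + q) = -2*q^3 - 4*q - 2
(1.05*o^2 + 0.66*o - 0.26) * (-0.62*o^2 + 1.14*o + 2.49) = -0.651*o^4 + 0.7878*o^3 + 3.5281*o^2 + 1.347*o - 0.6474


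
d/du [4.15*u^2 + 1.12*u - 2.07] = 8.3*u + 1.12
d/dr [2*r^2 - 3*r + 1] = 4*r - 3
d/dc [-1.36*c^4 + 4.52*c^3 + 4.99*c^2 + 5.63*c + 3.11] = -5.44*c^3 + 13.56*c^2 + 9.98*c + 5.63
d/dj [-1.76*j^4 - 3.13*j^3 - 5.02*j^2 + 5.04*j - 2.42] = -7.04*j^3 - 9.39*j^2 - 10.04*j + 5.04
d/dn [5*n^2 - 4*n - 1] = 10*n - 4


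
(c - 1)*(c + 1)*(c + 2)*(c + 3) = c^4 + 5*c^3 + 5*c^2 - 5*c - 6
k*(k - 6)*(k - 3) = k^3 - 9*k^2 + 18*k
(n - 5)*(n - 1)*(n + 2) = n^3 - 4*n^2 - 7*n + 10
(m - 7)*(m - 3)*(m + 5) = m^3 - 5*m^2 - 29*m + 105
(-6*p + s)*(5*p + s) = -30*p^2 - p*s + s^2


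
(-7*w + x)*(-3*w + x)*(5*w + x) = 105*w^3 - 29*w^2*x - 5*w*x^2 + x^3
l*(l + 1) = l^2 + l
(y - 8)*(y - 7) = y^2 - 15*y + 56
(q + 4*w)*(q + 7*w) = q^2 + 11*q*w + 28*w^2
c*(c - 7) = c^2 - 7*c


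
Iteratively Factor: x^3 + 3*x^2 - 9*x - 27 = (x + 3)*(x^2 - 9) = (x + 3)^2*(x - 3)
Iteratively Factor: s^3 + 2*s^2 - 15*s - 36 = (s + 3)*(s^2 - s - 12) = (s - 4)*(s + 3)*(s + 3)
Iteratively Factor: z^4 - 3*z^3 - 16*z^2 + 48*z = (z + 4)*(z^3 - 7*z^2 + 12*z) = (z - 3)*(z + 4)*(z^2 - 4*z) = z*(z - 3)*(z + 4)*(z - 4)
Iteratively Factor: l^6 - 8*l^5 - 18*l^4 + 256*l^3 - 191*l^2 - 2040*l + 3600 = (l + 4)*(l^5 - 12*l^4 + 30*l^3 + 136*l^2 - 735*l + 900) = (l - 5)*(l + 4)*(l^4 - 7*l^3 - 5*l^2 + 111*l - 180) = (l - 5)^2*(l + 4)*(l^3 - 2*l^2 - 15*l + 36) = (l - 5)^2*(l + 4)^2*(l^2 - 6*l + 9) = (l - 5)^2*(l - 3)*(l + 4)^2*(l - 3)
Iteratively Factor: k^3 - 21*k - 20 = (k + 1)*(k^2 - k - 20) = (k + 1)*(k + 4)*(k - 5)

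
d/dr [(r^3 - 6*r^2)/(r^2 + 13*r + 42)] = r*(r^3 + 26*r^2 + 48*r - 504)/(r^4 + 26*r^3 + 253*r^2 + 1092*r + 1764)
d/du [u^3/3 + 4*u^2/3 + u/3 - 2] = u^2 + 8*u/3 + 1/3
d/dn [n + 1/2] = 1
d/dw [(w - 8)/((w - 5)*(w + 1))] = (-w^2 + 16*w - 37)/(w^4 - 8*w^3 + 6*w^2 + 40*w + 25)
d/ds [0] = 0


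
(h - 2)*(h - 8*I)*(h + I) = h^3 - 2*h^2 - 7*I*h^2 + 8*h + 14*I*h - 16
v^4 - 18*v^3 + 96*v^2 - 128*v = v*(v - 8)^2*(v - 2)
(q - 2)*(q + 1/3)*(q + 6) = q^3 + 13*q^2/3 - 32*q/3 - 4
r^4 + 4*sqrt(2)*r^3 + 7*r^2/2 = r^2*(r + sqrt(2)/2)*(r + 7*sqrt(2)/2)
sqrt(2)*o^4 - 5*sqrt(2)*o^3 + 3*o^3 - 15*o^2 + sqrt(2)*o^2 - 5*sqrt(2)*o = o*(o - 5)*(o + sqrt(2))*(sqrt(2)*o + 1)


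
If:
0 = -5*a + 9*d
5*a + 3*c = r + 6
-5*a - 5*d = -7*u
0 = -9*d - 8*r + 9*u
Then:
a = 9*u/10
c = 2 - 21*u/16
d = u/2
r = 9*u/16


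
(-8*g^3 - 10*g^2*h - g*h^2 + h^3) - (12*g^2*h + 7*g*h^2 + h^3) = -8*g^3 - 22*g^2*h - 8*g*h^2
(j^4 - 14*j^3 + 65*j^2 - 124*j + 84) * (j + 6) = j^5 - 8*j^4 - 19*j^3 + 266*j^2 - 660*j + 504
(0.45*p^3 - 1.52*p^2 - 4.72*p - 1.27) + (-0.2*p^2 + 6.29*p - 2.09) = 0.45*p^3 - 1.72*p^2 + 1.57*p - 3.36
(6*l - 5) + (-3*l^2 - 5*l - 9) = -3*l^2 + l - 14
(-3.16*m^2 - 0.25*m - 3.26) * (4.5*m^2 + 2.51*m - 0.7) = -14.22*m^4 - 9.0566*m^3 - 13.0855*m^2 - 8.0076*m + 2.282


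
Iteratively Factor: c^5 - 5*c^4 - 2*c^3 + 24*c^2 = (c)*(c^4 - 5*c^3 - 2*c^2 + 24*c) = c*(c - 3)*(c^3 - 2*c^2 - 8*c) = c*(c - 4)*(c - 3)*(c^2 + 2*c) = c^2*(c - 4)*(c - 3)*(c + 2)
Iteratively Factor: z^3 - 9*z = (z)*(z^2 - 9) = z*(z - 3)*(z + 3)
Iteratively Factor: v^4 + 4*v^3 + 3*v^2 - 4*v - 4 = (v + 2)*(v^3 + 2*v^2 - v - 2) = (v + 2)^2*(v^2 - 1) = (v - 1)*(v + 2)^2*(v + 1)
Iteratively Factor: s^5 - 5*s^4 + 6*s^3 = (s - 2)*(s^4 - 3*s^3) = s*(s - 2)*(s^3 - 3*s^2) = s*(s - 3)*(s - 2)*(s^2) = s^2*(s - 3)*(s - 2)*(s)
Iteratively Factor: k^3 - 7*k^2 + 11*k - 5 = (k - 1)*(k^2 - 6*k + 5) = (k - 1)^2*(k - 5)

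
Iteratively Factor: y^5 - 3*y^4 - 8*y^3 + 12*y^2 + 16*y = (y)*(y^4 - 3*y^3 - 8*y^2 + 12*y + 16) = y*(y - 2)*(y^3 - y^2 - 10*y - 8) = y*(y - 2)*(y + 1)*(y^2 - 2*y - 8) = y*(y - 2)*(y + 1)*(y + 2)*(y - 4)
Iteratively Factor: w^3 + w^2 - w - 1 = (w - 1)*(w^2 + 2*w + 1) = (w - 1)*(w + 1)*(w + 1)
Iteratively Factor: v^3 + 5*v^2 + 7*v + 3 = (v + 1)*(v^2 + 4*v + 3) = (v + 1)^2*(v + 3)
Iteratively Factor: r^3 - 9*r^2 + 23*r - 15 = (r - 3)*(r^2 - 6*r + 5) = (r - 3)*(r - 1)*(r - 5)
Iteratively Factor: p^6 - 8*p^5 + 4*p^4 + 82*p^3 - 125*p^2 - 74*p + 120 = (p + 1)*(p^5 - 9*p^4 + 13*p^3 + 69*p^2 - 194*p + 120) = (p - 4)*(p + 1)*(p^4 - 5*p^3 - 7*p^2 + 41*p - 30) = (p - 4)*(p - 1)*(p + 1)*(p^3 - 4*p^2 - 11*p + 30) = (p - 5)*(p - 4)*(p - 1)*(p + 1)*(p^2 + p - 6) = (p - 5)*(p - 4)*(p - 1)*(p + 1)*(p + 3)*(p - 2)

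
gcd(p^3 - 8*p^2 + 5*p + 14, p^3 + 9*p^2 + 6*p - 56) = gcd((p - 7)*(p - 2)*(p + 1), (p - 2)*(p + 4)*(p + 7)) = p - 2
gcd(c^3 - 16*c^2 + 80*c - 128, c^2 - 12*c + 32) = c^2 - 12*c + 32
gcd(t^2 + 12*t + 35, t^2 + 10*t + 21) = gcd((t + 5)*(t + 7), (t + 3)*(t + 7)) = t + 7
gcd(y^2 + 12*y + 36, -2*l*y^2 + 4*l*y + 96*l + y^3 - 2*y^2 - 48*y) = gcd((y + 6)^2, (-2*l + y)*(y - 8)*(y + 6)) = y + 6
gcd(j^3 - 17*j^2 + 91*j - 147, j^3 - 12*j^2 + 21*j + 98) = j^2 - 14*j + 49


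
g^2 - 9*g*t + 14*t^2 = (g - 7*t)*(g - 2*t)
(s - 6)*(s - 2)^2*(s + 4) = s^4 - 6*s^3 - 12*s^2 + 88*s - 96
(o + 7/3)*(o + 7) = o^2 + 28*o/3 + 49/3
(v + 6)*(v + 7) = v^2 + 13*v + 42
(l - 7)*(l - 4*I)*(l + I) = l^3 - 7*l^2 - 3*I*l^2 + 4*l + 21*I*l - 28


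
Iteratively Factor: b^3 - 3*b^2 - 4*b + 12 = (b - 2)*(b^2 - b - 6) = (b - 2)*(b + 2)*(b - 3)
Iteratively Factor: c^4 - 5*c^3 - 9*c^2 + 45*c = (c - 5)*(c^3 - 9*c) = c*(c - 5)*(c^2 - 9) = c*(c - 5)*(c - 3)*(c + 3)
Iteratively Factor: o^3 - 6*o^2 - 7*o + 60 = (o - 4)*(o^2 - 2*o - 15) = (o - 4)*(o + 3)*(o - 5)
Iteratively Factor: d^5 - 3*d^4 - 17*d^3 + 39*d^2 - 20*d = (d - 1)*(d^4 - 2*d^3 - 19*d^2 + 20*d) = (d - 5)*(d - 1)*(d^3 + 3*d^2 - 4*d) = d*(d - 5)*(d - 1)*(d^2 + 3*d - 4) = d*(d - 5)*(d - 1)^2*(d + 4)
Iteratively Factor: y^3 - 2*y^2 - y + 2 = (y - 1)*(y^2 - y - 2) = (y - 1)*(y + 1)*(y - 2)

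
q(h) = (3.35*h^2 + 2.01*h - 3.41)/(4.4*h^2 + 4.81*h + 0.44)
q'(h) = (-8.8*h - 4.81)*(3.35*h^2 + 2.01*h - 3.41)/(4.4*h^2 + 4.81*h + 0.44)^2 + (6.7*h + 2.01)/(4.4*h^2 + 4.81*h + 0.44) = (7.2695*h^2 + 32.956*h + 17.2865)/(19.36*h^4 + 42.328*h^3 + 27.0081*h^2 + 4.2328*h + 0.1936)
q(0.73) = -0.03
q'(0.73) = 1.14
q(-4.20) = 0.82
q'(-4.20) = 0.00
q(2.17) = 0.53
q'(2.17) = 0.12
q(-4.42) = 0.82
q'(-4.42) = 0.00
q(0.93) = 0.16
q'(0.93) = 0.71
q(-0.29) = 6.35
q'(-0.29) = 24.38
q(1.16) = 0.29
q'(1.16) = 0.46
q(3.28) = 0.62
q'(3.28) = 0.05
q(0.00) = -7.75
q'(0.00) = 89.29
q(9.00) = 0.71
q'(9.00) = 0.01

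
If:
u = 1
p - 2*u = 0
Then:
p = 2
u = 1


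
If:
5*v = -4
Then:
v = -4/5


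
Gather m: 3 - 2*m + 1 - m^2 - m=-m^2 - 3*m + 4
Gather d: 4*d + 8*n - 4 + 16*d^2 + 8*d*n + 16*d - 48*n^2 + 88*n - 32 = 16*d^2 + d*(8*n + 20) - 48*n^2 + 96*n - 36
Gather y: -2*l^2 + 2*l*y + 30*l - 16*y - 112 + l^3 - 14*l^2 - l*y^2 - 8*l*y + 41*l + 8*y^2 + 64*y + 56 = l^3 - 16*l^2 + 71*l + y^2*(8 - l) + y*(48 - 6*l) - 56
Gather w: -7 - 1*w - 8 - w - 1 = -2*w - 16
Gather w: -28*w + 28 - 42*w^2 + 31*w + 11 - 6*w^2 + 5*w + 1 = -48*w^2 + 8*w + 40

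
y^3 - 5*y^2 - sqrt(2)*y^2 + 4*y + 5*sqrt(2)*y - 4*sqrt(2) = (y - 4)*(y - 1)*(y - sqrt(2))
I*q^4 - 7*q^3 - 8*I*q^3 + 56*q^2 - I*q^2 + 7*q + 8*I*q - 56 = (q - 8)*(q + 1)*(q + 7*I)*(I*q - I)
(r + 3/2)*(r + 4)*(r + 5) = r^3 + 21*r^2/2 + 67*r/2 + 30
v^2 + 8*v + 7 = (v + 1)*(v + 7)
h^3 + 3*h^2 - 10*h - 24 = (h - 3)*(h + 2)*(h + 4)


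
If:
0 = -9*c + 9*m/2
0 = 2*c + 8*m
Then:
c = 0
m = 0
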